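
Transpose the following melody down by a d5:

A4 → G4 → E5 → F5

A4: a fifth down reaches D, and 6 semitones makes it D#4.
G4: a fifth down reaches C, and 6 semitones makes it C#4.
E5 down a diminished fifth is A#4.
F5: a fifth down reaches B, and 6 semitones makes it B4.

D#4 C#4 A#4 B4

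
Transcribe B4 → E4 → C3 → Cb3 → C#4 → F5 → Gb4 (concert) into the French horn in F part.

The French horn in F sounds a perfect fifth below written, so the written part must be a perfect fifth above concert — transpose each note up.
B4 -> F#5
E4 -> B4
C3 -> G3
Cb3 -> Gb3
C#4 -> G#4
F5 -> C6
Gb4 -> Db5

F#5 B4 G3 Gb3 G#4 C6 Db5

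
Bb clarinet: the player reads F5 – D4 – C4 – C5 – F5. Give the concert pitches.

Eb5 C4 Bb3 Bb4 Eb5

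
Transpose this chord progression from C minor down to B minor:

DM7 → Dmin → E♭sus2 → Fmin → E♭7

C#M7 C#min Dsus2 Emin D7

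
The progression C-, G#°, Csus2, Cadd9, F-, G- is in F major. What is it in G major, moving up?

F major up to G major is a major second; each chord root moves by that interval while the quality stays the same.
C-: root C up a major second → D, giving D-.
G#°: root G# up a major second → A#, giving A#°.
Csus2: root C up a major second → D, giving Dsus2.
Cadd9: root C up a major second → D, giving Dadd9.
F-: root F up a major second → G, giving G-.
G-: root G up a major second → A, giving A-.

D- A#° Dsus2 Dadd9 G- A-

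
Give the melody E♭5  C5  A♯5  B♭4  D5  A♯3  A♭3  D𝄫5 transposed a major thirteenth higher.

C7 A6 F##7 G6 B6 F##5 F5 Bbb6

Eb5 becomes C7
C5 becomes A6
A#5 becomes F##7
Bb4 becomes G6
D5 becomes B6
A#3 becomes F##5
Ab3 becomes F5
Dbb5 becomes Bbb6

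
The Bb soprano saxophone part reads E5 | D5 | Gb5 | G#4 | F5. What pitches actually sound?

Written C4 on the Bb soprano saxophone sounds as Bb3, a major second lower; apply that shift to every note.
E5 becomes D5
D5 becomes C5
Gb5 becomes Fb5
G#4 becomes F#4
F5 becomes Eb5

D5 C5 Fb5 F#4 Eb5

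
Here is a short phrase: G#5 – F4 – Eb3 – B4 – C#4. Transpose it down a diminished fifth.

G#5 down a diminished fifth is C##5.
F4: a fifth down reaches B, and 6 semitones makes it B3.
Eb3 down a diminished fifth is A2.
A diminished fifth down from B4 gives E#4.
C#4 down a diminished fifth is F##3.

C##5 B3 A2 E#4 F##3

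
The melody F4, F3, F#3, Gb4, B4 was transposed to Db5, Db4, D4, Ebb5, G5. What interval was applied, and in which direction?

up a minor sixth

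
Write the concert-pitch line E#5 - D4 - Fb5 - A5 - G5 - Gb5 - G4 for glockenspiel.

E#3 D2 Fb3 A3 G3 Gb3 G2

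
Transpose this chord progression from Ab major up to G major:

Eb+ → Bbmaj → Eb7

D+ Amaj D7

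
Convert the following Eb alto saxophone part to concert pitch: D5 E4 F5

F4 G3 Ab4

Written C4 on the Eb alto saxophone sounds as Eb3, a major sixth lower; apply that shift to every note.
D5 -> F4
E4 -> G3
F5 -> Ab4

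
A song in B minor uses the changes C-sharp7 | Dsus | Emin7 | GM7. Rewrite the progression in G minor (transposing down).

B minor down to G minor is a major third; each chord root moves by that interval while the quality stays the same.
C-sharp7: root C-sharp down a major third → A, giving A7.
Dsus: root D down a major third → Bb, giving Bbsus.
Emin7: root E down a major third → C, giving Cmin7.
GM7: root G down a major third → Eb, giving EbM7.

A7 Bbsus Cmin7 EbM7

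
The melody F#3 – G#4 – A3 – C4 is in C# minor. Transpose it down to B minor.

From C# down to B is a major second; apply that to each pitch.
F#3 becomes E3
G#4 becomes F#4
A3 becomes G3
C4 becomes Bb3

E3 F#4 G3 Bb3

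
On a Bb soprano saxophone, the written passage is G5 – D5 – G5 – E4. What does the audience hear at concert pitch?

F5 C5 F5 D4

Written C4 on the Bb soprano saxophone sounds as Bb3, a major second lower; apply that shift to every note.
G5 -> F5
D5 -> C5
G5 -> F5
E4 -> D4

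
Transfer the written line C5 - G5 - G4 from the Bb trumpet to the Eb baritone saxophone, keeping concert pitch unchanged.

G6 D7 D6

First find concert pitch: the Bb trumpet sounds a major second below written, so C5 G5 G4 sounds Bb4 F5 F4.
Then write for Eb baritone saxophone: it sounds a major thirteenth below written, so the part must be a major thirteenth above concert.
Bb4 → G6
F5 → D7
F4 → D6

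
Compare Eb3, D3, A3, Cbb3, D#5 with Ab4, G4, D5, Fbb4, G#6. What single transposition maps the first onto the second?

up a perfect eleventh

Take the first pair: Eb3 → Ab4. E to A spans 11 letter names, so the interval is some kind of eleventh.
Eb3 to Ab4 is 17 semitones, which makes it a perfect eleventh; the second version is higher, so the direction is up.
Checking another pair — D#5 → G#6 — gives the same interval.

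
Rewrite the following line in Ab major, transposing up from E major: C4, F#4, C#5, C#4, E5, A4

Fb4 Bb4 F5 F4 Ab5 Db5

E major to Ab major up is a diminished fourth, so every note moves up by that interval.
C4 gives Fb4
F#4 gives Bb4
C#5 gives F5
C#4 gives F4
E5 gives Ab5
A4 gives Db5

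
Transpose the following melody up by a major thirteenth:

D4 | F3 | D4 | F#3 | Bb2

D4 up a major thirteenth is B5.
F3 up a major thirteenth is D5.
D4: a thirteenth up reaches B, and 21 semitones makes it B5.
F#3 up a major thirteenth is D#5.
A major thirteenth up from Bb2 gives G4.

B5 D5 B5 D#5 G4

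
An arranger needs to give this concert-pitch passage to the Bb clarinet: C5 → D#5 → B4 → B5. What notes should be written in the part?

D5 E#5 C#5 C#6

Written C4 sounds as Bb3 on the Bb clarinet, so concert pitches are written a major second up.
C5 to D5
D#5 to E#5
B4 to C#5
B5 to C#6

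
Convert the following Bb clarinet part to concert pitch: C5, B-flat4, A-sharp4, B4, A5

Written C4 on the Bb clarinet sounds as Bb3, a major second lower; apply that shift to every note.
C5 becomes Bb4
Bb4 becomes Ab4
A#4 becomes G#4
B4 becomes A4
A5 becomes G5

Bb4 Ab4 G#4 A4 G5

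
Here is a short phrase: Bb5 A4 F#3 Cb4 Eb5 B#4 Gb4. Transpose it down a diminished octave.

Bb5 becomes B4
A4 becomes A#3
F#3 becomes F##2
Cb4 becomes C3
Eb5 becomes E4
B#4 becomes B##3
Gb4 becomes G3

B4 A#3 F##2 C3 E4 B##3 G3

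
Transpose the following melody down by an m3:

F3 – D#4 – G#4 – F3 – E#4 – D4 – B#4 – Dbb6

D3 B#3 E#4 D3 C##4 B3 G##4 Bbb5

A minor third down from F3 gives D3.
A minor third down from D#4 gives B#3.
G#4 down a minor third is E#4.
A minor third down from F3 gives D3.
E#4 down a minor third is C##4.
D4 down a minor third is B3.
B#4 down a minor third is G##4.
A minor third down from Dbb6 gives Bbb5.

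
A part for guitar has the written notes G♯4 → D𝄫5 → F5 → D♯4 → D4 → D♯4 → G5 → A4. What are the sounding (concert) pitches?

The guitar sounds a perfect octave below written, so transpose each written note down a perfect octave.
G#4 to G#3
Dbb5 to Dbb4
F5 to F4
D#4 to D#3
D4 to D3
D#4 to D#3
G5 to G4
A4 to A3

G#3 Dbb4 F4 D#3 D3 D#3 G4 A3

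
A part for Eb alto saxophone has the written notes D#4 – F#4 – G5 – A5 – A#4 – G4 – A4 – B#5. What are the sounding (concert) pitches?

F#3 A3 Bb4 C5 C#4 Bb3 C4 D#5

The Eb alto saxophone sounds a major sixth below written, so transpose each written note down a major sixth.
D#4 → F#3
F#4 → A3
G5 → Bb4
A5 → C5
A#4 → C#4
G4 → Bb3
A4 → C4
B#5 → D#5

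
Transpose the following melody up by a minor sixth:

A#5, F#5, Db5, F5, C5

F#6 D6 Bbb5 Db6 Ab5

A#5 up a minor sixth is F#6.
A minor sixth up from F#5 gives D6.
Db5: a sixth up reaches B, and 8 semitones makes it Bbb5.
A minor sixth up from F5 gives Db6.
C5 up a minor sixth is Ab5.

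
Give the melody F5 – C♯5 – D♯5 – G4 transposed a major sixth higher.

D6 A#5 B#5 E5

F5 → D6
C#5 → A#5
D#5 → B#5
G4 → E5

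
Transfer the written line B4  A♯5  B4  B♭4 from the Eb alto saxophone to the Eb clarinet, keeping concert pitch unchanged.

B3 A#4 B3 Bb3

First find concert pitch: the Eb alto saxophone sounds a major sixth below written, so B4 A♯5 B4 B♭4 sounds D4 C#5 D4 Db4.
Then write for Eb clarinet: it sounds a minor third above written, so the part must be a minor third below concert.
D4 → B3
C#5 → A#4
D4 → B3
Db4 → Bb3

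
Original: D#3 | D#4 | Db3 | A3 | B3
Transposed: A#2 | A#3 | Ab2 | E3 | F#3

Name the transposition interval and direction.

down a perfect fourth

From D#3 to A#2 is 4 letter names — a fourth of some quality.
A#2 to D#3 is 5 semitones, which makes it a perfect fourth; the second version is lower, so the direction is down.
Checking another pair — B3 → F#3 — gives the same interval.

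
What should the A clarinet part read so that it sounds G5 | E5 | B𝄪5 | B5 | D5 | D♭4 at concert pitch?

Bb5 G5 D##6 D6 F5 Fb4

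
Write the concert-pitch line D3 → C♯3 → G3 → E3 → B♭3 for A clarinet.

Written C4 sounds as A3 on the A clarinet, so concert pitches are written a minor third up.
D3 gives F3
C#3 gives E3
G3 gives Bb3
E3 gives G3
Bb3 gives Db4

F3 E3 Bb3 G3 Db4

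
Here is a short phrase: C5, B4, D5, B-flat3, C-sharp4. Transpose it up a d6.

Abb5 Gb5 Bbb5 Gbb4 Ab4

C5 up a diminished sixth is Abb5.
B4 up a diminished sixth is Gb5.
D5 up a diminished sixth is Bbb5.
Bb3 up a diminished sixth is Gbb4.
A diminished sixth up from C#4 gives Ab4.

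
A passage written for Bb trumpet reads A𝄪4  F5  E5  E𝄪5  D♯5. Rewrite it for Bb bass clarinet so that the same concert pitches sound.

A##5 F6 E6 E##6 D#6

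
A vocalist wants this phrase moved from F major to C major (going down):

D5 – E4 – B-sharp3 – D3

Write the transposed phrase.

From F down to C is a perfect fourth; apply that to each pitch.
D5 -> A4
E4 -> B3
B#3 -> F##3
D3 -> A2

A4 B3 F##3 A2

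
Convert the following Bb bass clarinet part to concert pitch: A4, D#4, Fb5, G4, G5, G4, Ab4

The Bb bass clarinet sounds a major ninth below written, so transpose each written note down a major ninth.
A4 gives G3
D#4 gives C#3
Fb5 gives Ebb4
G4 gives F3
G5 gives F4
G4 gives F3
Ab4 gives Gb3

G3 C#3 Ebb4 F3 F4 F3 Gb3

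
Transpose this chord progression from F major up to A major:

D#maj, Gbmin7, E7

F##maj Bbmin7 G#7

F major up to A major is a major third; each chord root moves by that interval while the quality stays the same.
D#maj: root D# up a major third → F##, giving F##maj.
Gbmin7: root Gb up a major third → Bb, giving Bbmin7.
E7: root E up a major third → G#, giving G#7.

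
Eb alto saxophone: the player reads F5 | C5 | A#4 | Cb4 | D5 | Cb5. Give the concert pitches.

The Eb alto saxophone sounds a major sixth below written, so transpose each written note down a major sixth.
F5 to Ab4
C5 to Eb4
A#4 to C#4
Cb4 to Ebb3
D5 to F4
Cb5 to Ebb4

Ab4 Eb4 C#4 Ebb3 F4 Ebb4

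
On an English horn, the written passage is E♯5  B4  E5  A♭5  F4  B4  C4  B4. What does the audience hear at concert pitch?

The English horn sounds a perfect fifth below written, so transpose each written note down a perfect fifth.
E#5 → A#4
B4 → E4
E5 → A4
Ab5 → Db5
F4 → Bb3
B4 → E4
C4 → F3
B4 → E4

A#4 E4 A4 Db5 Bb3 E4 F3 E4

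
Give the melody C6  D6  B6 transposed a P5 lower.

F5 G5 E6

C6 → F5
D6 → G5
B6 → E6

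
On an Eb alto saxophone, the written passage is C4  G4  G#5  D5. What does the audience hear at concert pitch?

Eb3 Bb3 B4 F4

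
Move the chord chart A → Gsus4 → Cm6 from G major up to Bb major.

G major up to Bb major is a minor third; each chord root moves by that interval while the quality stays the same.
A: root A up a minor third → C, giving C.
Gsus4: root G up a minor third → Bb, giving Bbsus4.
Cm6: root C up a minor third → Eb, giving Ebm6.

C Bbsus4 Ebm6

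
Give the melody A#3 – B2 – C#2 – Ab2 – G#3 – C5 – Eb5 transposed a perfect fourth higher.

D#4 E3 F#2 Db3 C#4 F5 Ab5

A#3 → D#4
B2 → E3
C#2 → F#2
Ab2 → Db3
G#3 → C#4
C5 → F5
Eb5 → Ab5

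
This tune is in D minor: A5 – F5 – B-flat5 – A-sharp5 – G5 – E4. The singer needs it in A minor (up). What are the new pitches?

E6 C6 F6 E#6 D6 B4

D minor to A minor up is a perfect fifth, so every note moves up by that interval.
A5 becomes E6
F5 becomes C6
Bb5 becomes F6
A#5 becomes E#6
G5 becomes D6
E4 becomes B4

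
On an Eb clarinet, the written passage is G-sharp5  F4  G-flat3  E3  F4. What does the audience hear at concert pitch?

B5 Ab4 Bbb3 G3 Ab4

The Eb clarinet sounds a minor third above written, so transpose each written note up a minor third.
G#5 becomes B5
F4 becomes Ab4
Gb3 becomes Bbb3
E3 becomes G3
F4 becomes Ab4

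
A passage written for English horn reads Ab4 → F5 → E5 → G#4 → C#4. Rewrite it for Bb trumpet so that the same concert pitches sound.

First find concert pitch: the English horn sounds a perfect fifth below written, so Ab4 F5 E5 G#4 C#4 sounds Db4 Bb4 A4 C#4 F#3.
Then write for Bb trumpet: it sounds a major second below written, so the part must be a major second above concert.
Db4 → Eb4
Bb4 → C5
A4 → B4
C#4 → D#4
F#3 → G#3

Eb4 C5 B4 D#4 G#3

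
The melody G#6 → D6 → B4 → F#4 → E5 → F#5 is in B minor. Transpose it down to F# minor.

From B down to F# is a perfect fourth; apply that to each pitch.
G#6 -> D#6
D6 -> A5
B4 -> F#4
F#4 -> C#4
E5 -> B4
F#5 -> C#5

D#6 A5 F#4 C#4 B4 C#5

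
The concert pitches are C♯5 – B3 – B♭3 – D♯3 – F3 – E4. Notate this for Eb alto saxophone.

Written C4 sounds as Eb3 on the Eb alto saxophone, so concert pitches are written a major sixth up.
C#5 -> A#5
B3 -> G#4
Bb3 -> G4
D#3 -> B#3
F3 -> D4
E4 -> C#5

A#5 G#4 G4 B#3 D4 C#5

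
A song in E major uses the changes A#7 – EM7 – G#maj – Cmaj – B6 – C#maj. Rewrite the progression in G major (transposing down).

E major down to G major is a major sixth; each chord root moves by that interval while the quality stays the same.
A#7: root A# down a major sixth → C#, giving C#7.
EM7: root E down a major sixth → G, giving GM7.
G#maj: root G# down a major sixth → B, giving Bmaj.
Cmaj: root C down a major sixth → Eb, giving Ebmaj.
B6: root B down a major sixth → D, giving D6.
C#maj: root C# down a major sixth → E, giving Emaj.

C#7 GM7 Bmaj Ebmaj D6 Emaj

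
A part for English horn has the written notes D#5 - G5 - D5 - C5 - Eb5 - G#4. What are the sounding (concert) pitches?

G#4 C5 G4 F4 Ab4 C#4

The English horn sounds a perfect fifth below written, so transpose each written note down a perfect fifth.
D#5 -> G#4
G5 -> C5
D5 -> G4
C5 -> F4
Eb5 -> Ab4
G#4 -> C#4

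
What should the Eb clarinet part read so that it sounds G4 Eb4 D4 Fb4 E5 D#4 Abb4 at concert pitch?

E4 C4 B3 Db4 C#5 B#3 Fb4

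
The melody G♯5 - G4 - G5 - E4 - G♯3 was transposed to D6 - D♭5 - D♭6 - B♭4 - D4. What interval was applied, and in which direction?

up a diminished fifth

From G#5 to D6 is 5 letter names — a fifth of some quality.
G#5 to D6 is 6 semitones, which makes it a diminished fifth; the second version is higher, so the direction is up.
Checking another pair — G#3 → D4 — gives the same interval.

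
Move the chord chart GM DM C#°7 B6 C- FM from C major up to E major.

BM F#M E#°7 D#6 E- AM

C major up to E major is a major third; each chord root moves by that interval while the quality stays the same.
GM: root G up a major third → B, giving BM.
DM: root D up a major third → F#, giving F#M.
C#°7: root C# up a major third → E#, giving E#°7.
B6: root B up a major third → D#, giving D#6.
C-: root C up a major third → E, giving E-.
FM: root F up a major third → A, giving AM.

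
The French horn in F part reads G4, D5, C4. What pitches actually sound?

C4 G4 F3

Written C4 on the French horn in F sounds as F3, a perfect fifth lower; apply that shift to every note.
G4 → C4
D5 → G4
C4 → F3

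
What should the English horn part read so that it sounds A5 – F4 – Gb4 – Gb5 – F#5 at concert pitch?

E6 C5 Db5 Db6 C#6

The English horn sounds a perfect fifth below written, so the written part must be a perfect fifth above concert — transpose each note up.
A5 becomes E6
F4 becomes C5
Gb4 becomes Db5
Gb5 becomes Db6
F#5 becomes C#6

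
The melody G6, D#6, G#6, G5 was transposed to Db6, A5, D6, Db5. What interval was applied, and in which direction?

From G6 to Db6 is 4 letter names — a fourth of some quality.
Db6 to G6 is 6 semitones, which makes it an augmented fourth; the second version is lower, so the direction is down.
Checking another pair — G5 → Db5 — gives the same interval.

down an augmented fourth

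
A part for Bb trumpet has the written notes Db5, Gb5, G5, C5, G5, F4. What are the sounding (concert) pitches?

Cb5 Fb5 F5 Bb4 F5 Eb4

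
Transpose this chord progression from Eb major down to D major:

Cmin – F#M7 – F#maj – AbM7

Bmin E#M7 E#maj GM7

Eb major down to D major is a minor second; each chord root moves by that interval while the quality stays the same.
Cmin: root C down a minor second → B, giving Bmin.
F#M7: root F# down a minor second → E#, giving E#M7.
F#maj: root F# down a minor second → E#, giving E#maj.
AbM7: root Ab down a minor second → G, giving GM7.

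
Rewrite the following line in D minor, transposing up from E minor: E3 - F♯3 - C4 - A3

From E up to D is a minor seventh; apply that to each pitch.
E3 -> D4
F#3 -> E4
C4 -> Bb4
A3 -> G4

D4 E4 Bb4 G4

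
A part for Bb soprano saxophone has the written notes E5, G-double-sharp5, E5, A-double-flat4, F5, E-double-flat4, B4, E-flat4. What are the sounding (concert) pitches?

D5 F##5 D5 Gbb4 Eb5 Dbb4 A4 Db4

The Bb soprano saxophone sounds a major second below written, so transpose each written note down a major second.
E5 gives D5
G##5 gives F##5
E5 gives D5
Abb4 gives Gbb4
F5 gives Eb5
Ebb4 gives Dbb4
B4 gives A4
Eb4 gives Db4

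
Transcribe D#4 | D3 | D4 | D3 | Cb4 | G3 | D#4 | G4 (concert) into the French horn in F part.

A#4 A3 A4 A3 Gb4 D4 A#4 D5

Written C4 sounds as F3 on the French horn in F, so concert pitches are written a perfect fifth up.
D#4 -> A#4
D3 -> A3
D4 -> A4
D3 -> A3
Cb4 -> Gb4
G3 -> D4
D#4 -> A#4
G4 -> D5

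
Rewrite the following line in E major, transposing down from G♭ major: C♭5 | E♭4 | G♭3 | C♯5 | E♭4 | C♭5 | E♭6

From G♭ down to E is a diminished third; apply that to each pitch.
Cb5 gives A4
Eb4 gives C#4
Gb3 gives E3
C#5 gives A##4
Eb4 gives C#4
Cb5 gives A4
Eb6 gives C#6

A4 C#4 E3 A##4 C#4 A4 C#6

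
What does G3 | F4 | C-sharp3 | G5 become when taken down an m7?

G3 to A2
F4 to G3
C#3 to D#2
G5 to A4

A2 G3 D#2 A4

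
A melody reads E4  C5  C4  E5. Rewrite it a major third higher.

E4 gives G#4
C5 gives E5
C4 gives E4
E5 gives G#5

G#4 E5 E4 G#5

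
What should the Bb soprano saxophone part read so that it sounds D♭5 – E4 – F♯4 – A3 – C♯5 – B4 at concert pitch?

Eb5 F#4 G#4 B3 D#5 C#5

The Bb soprano saxophone sounds a major second below written, so the written part must be a major second above concert — transpose each note up.
Db5 -> Eb5
E4 -> F#4
F#4 -> G#4
A3 -> B3
C#5 -> D#5
B4 -> C#5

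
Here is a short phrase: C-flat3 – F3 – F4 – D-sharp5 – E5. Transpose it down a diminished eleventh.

G1 C#2 C#3 A##3 B#3

Cb3: an eleventh down reaches G, and 16 semitones makes it G1.
A diminished eleventh down from F3 gives C#2.
A diminished eleventh down from F4 gives C#3.
D#5: an eleventh down reaches A, and 16 semitones makes it A##3.
E5: an eleventh down reaches B, and 16 semitones makes it B#3.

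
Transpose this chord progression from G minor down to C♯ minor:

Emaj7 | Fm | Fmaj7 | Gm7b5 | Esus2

G minor down to C♯ minor is a diminished fifth; each chord root moves by that interval while the quality stays the same.
Emaj7: root E down a diminished fifth → A#, giving A#maj7.
Fm: root F down a diminished fifth → B, giving Bm.
Fmaj7: root F down a diminished fifth → B, giving Bmaj7.
Gm7b5: root G down a diminished fifth → C#, giving C#m7b5.
Esus2: root E down a diminished fifth → A#, giving A#sus2.

A#maj7 Bm Bmaj7 C#m7b5 A#sus2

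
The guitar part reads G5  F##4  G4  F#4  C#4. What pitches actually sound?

Written C4 on the guitar sounds as C3, a perfect octave lower; apply that shift to every note.
G5 to G4
F##4 to F##3
G4 to G3
F#4 to F#3
C#4 to C#3

G4 F##3 G3 F#3 C#3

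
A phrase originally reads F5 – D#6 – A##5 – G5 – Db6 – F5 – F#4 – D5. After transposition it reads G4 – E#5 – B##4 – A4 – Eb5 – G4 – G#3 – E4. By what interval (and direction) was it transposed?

down a minor seventh

From F5 to G4 is 7 letter names — a seventh of some quality.
G4 to F5 is 10 semitones, which makes it a minor seventh; the second version is lower, so the direction is down.
Checking another pair — D5 → E4 — gives the same interval.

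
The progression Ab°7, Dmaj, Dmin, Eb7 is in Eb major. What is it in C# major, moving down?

F#°7 B#maj B#min C#7

Eb major down to C# major is a diminished third; each chord root moves by that interval while the quality stays the same.
Ab°7: root Ab down a diminished third → F#, giving F#°7.
Dmaj: root D down a diminished third → B#, giving B#maj.
Dmin: root D down a diminished third → B#, giving B#min.
Eb7: root Eb down a diminished third → C#, giving C#7.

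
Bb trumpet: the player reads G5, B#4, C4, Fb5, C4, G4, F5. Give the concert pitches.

F5 A#4 Bb3 Ebb5 Bb3 F4 Eb5

The Bb trumpet sounds a major second below written, so transpose each written note down a major second.
G5 to F5
B#4 to A#4
C4 to Bb3
Fb5 to Ebb5
C4 to Bb3
G4 to F4
F5 to Eb5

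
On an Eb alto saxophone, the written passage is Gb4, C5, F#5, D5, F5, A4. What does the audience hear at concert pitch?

Bbb3 Eb4 A4 F4 Ab4 C4

Written C4 on the Eb alto saxophone sounds as Eb3, a major sixth lower; apply that shift to every note.
Gb4 gives Bbb3
C5 gives Eb4
F#5 gives A4
D5 gives F4
F5 gives Ab4
A4 gives C4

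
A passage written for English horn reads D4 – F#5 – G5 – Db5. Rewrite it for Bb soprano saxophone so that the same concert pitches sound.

First find concert pitch: the English horn sounds a perfect fifth below written, so D4 F#5 G5 Db5 sounds G3 B4 C5 Gb4.
Then write for Bb soprano saxophone: it sounds a major second below written, so the part must be a major second above concert.
G3 → A3
B4 → C#5
C5 → D5
Gb4 → Ab4

A3 C#5 D5 Ab4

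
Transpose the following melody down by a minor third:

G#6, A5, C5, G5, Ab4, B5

G#6: a third down reaches E, and 3 semitones makes it E#6.
A5: a third down reaches F, and 3 semitones makes it F#5.
C5 down a minor third is A4.
G5 down a minor third is E5.
Ab4 down a minor third is F4.
B5: a third down reaches G, and 3 semitones makes it G#5.

E#6 F#5 A4 E5 F4 G#5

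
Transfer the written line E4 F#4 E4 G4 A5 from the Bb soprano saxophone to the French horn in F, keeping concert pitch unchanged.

A4 B4 A4 C5 D6

First find concert pitch: the Bb soprano saxophone sounds a major second below written, so E4 F#4 E4 G4 A5 sounds D4 E4 D4 F4 G5.
Then write for French horn in F: it sounds a perfect fifth below written, so the part must be a perfect fifth above concert.
D4 → A4
E4 → B4
D4 → A4
F4 → C5
G5 → D6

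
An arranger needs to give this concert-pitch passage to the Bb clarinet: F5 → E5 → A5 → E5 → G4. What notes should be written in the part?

G5 F#5 B5 F#5 A4

The Bb clarinet sounds a major second below written, so the written part must be a major second above concert — transpose each note up.
F5 gives G5
E5 gives F#5
A5 gives B5
E5 gives F#5
G4 gives A4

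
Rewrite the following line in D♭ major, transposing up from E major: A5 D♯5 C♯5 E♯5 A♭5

Gb6 C6 Bb5 D6 Gbb6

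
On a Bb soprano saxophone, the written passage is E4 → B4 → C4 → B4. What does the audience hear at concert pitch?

D4 A4 Bb3 A4

Written C4 on the Bb soprano saxophone sounds as Bb3, a major second lower; apply that shift to every note.
E4 -> D4
B4 -> A4
C4 -> Bb3
B4 -> A4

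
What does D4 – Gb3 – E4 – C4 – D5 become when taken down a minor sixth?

F#3 Bb2 G#3 E3 F#4

A minor sixth down from D4 gives F#3.
Gb3: a sixth down reaches B, and 8 semitones makes it Bb2.
A minor sixth down from E4 gives G#3.
A minor sixth down from C4 gives E3.
D5: a sixth down reaches F, and 8 semitones makes it F#4.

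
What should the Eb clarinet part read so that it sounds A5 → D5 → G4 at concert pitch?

F#5 B4 E4

Written C4 sounds as Eb4 on the Eb clarinet, so concert pitches are written a minor third down.
A5 -> F#5
D5 -> B4
G4 -> E4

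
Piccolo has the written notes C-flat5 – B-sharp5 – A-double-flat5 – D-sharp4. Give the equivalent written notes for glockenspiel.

Cb4 B#4 Abb4 D#3

First find concert pitch: the piccolo sounds a perfect octave above written, so C-flat5 B-sharp5 A-double-flat5 D-sharp4 sounds Cb6 B#6 Abb6 D#5.
Then write for glockenspiel: it sounds a perfect fifteenth above written, so the part must be a perfect fifteenth below concert.
Cb6 → Cb4
B#6 → B#4
Abb6 → Abb4
D#5 → D#3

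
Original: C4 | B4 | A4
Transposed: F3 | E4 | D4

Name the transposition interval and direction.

Take the first pair: C4 → F3. C to F spans 5 letter names, so the interval is some kind of fifth.
F3 to C4 is 7 semitones, which makes it a perfect fifth; the second version is lower, so the direction is down.
Checking another pair — A4 → D4 — gives the same interval.

down a perfect fifth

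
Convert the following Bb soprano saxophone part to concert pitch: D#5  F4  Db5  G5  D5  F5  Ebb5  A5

Written C4 on the Bb soprano saxophone sounds as Bb3, a major second lower; apply that shift to every note.
D#5 -> C#5
F4 -> Eb4
Db5 -> Cb5
G5 -> F5
D5 -> C5
F5 -> Eb5
Ebb5 -> Dbb5
A5 -> G5

C#5 Eb4 Cb5 F5 C5 Eb5 Dbb5 G5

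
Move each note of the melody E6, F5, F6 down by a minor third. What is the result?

C#6 D5 D6

A minor third down from E6 gives C#6.
A minor third down from F5 gives D5.
F6: a third down reaches D, and 3 semitones makes it D6.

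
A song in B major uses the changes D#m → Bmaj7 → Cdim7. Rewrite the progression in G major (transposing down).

B major down to G major is a major third; each chord root moves by that interval while the quality stays the same.
D#m: root D# down a major third → B, giving Bm.
Bmaj7: root B down a major third → G, giving Gmaj7.
Cdim7: root C down a major third → Ab, giving Abdim7.

Bm Gmaj7 Abdim7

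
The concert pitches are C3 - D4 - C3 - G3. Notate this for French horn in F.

G3 A4 G3 D4

The French horn in F sounds a perfect fifth below written, so the written part must be a perfect fifth above concert — transpose each note up.
C3 becomes G3
D4 becomes A4
C3 becomes G3
G3 becomes D4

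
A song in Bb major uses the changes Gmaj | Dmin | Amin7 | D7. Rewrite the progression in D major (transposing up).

Bmaj F#min C#min7 F#7

Bb major up to D major is a major third; each chord root moves by that interval while the quality stays the same.
Gmaj: root G up a major third → B, giving Bmaj.
Dmin: root D up a major third → F#, giving F#min.
Amin7: root A up a major third → C#, giving C#min7.
D7: root D up a major third → F#, giving F#7.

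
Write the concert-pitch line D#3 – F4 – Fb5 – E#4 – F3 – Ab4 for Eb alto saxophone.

Written C4 sounds as Eb3 on the Eb alto saxophone, so concert pitches are written a major sixth up.
D#3 → B#3
F4 → D5
Fb5 → Db6
E#4 → C##5
F3 → D4
Ab4 → F5

B#3 D5 Db6 C##5 D4 F5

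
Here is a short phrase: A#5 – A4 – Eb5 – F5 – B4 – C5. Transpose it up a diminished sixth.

A#5 gives F6
A4 gives Fb5
Eb5 gives Cbb6
F5 gives Dbb6
B4 gives Gb5
C5 gives Abb5

F6 Fb5 Cbb6 Dbb6 Gb5 Abb5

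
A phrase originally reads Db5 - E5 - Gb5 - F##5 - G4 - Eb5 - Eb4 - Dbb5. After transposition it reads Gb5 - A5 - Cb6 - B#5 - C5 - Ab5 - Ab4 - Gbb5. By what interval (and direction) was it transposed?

up a perfect fourth

From Db5 to Gb5 is 4 letter names — a fourth of some quality.
Db5 to Gb5 is 5 semitones, which makes it a perfect fourth; the second version is higher, so the direction is up.
Checking another pair — Dbb5 → Gbb5 — gives the same interval.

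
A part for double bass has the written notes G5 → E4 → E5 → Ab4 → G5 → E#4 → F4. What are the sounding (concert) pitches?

G4 E3 E4 Ab3 G4 E#3 F3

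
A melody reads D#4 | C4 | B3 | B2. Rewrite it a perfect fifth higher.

A#4 G4 F#4 F#3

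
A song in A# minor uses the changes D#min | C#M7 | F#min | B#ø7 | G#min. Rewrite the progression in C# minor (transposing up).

F#min EM7 Amin D#ø7 Bmin

A# minor up to C# minor is a minor third; each chord root moves by that interval while the quality stays the same.
D#min: root D# up a minor third → F#, giving F#min.
C#M7: root C# up a minor third → E, giving EM7.
F#min: root F# up a minor third → A, giving Amin.
B#ø7: root B# up a minor third → D#, giving D#ø7.
G#min: root G# up a minor third → B, giving Bmin.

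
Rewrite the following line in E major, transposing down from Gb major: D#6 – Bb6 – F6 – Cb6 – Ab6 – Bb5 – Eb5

B##5 G#6 D#6 A5 F#6 G#5 C#5

Gb major to E major down is a diminished third, so every note moves down by that interval.
D#6 → B##5
Bb6 → G#6
F6 → D#6
Cb6 → A5
Ab6 → F#6
Bb5 → G#5
Eb5 → C#5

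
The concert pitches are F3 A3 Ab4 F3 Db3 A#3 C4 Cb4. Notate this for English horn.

C4 E4 Eb5 C4 Ab3 E#4 G4 Gb4

Written C4 sounds as F3 on the English horn, so concert pitches are written a perfect fifth up.
F3 -> C4
A3 -> E4
Ab4 -> Eb5
F3 -> C4
Db3 -> Ab3
A#3 -> E#4
C4 -> G4
Cb4 -> Gb4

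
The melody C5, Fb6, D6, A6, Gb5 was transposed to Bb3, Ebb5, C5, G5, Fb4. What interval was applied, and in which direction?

down a major ninth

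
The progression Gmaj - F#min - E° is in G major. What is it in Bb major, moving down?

Bbmaj Amin G°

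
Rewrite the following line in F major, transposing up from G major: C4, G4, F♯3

Bb4 F5 E4

From G up to F is a minor seventh; apply that to each pitch.
C4 becomes Bb4
G4 becomes F5
F#3 becomes E4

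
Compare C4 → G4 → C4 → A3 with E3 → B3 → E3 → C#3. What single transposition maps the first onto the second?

From C4 to E3 is 6 letter names — a sixth of some quality.
E3 to C4 is 8 semitones, which makes it a minor sixth; the second version is lower, so the direction is down.
Checking another pair — A3 → C#3 — gives the same interval.

down a minor sixth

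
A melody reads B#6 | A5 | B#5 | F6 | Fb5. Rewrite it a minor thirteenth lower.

D##5 C#4 D##4 A4 Ab3

B#6 down a minor thirteenth is D##5.
A minor thirteenth down from A5 gives C#4.
A minor thirteenth down from B#5 gives D##4.
F6: a thirteenth down reaches A, and 20 semitones makes it A4.
Fb5 down a minor thirteenth is Ab3.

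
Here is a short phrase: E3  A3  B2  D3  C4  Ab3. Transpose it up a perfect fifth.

B3 E4 F#3 A3 G4 Eb4

E3 gives B3
A3 gives E4
B2 gives F#3
D3 gives A3
C4 gives G4
Ab3 gives Eb4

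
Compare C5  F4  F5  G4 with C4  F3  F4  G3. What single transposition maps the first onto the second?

Take the first pair: C5 → C4. C to C spans 8 letter names, so the interval is some kind of octave.
C4 to C5 is 12 semitones, which makes it a perfect octave; the second version is lower, so the direction is down.
Checking another pair — G4 → G3 — gives the same interval.

down a perfect octave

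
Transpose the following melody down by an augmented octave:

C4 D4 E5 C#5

Cb3 Db3 Eb4 C4

C4 → Cb3
D4 → Db3
E5 → Eb4
C#5 → C4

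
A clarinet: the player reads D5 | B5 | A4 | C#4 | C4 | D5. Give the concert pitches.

The A clarinet sounds a minor third below written, so transpose each written note down a minor third.
D5 becomes B4
B5 becomes G#5
A4 becomes F#4
C#4 becomes A#3
C4 becomes A3
D5 becomes B4

B4 G#5 F#4 A#3 A3 B4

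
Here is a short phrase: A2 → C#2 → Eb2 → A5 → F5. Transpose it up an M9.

A major ninth up from A2 gives B3.
C#2 up a major ninth is D#3.
Eb2 up a major ninth is F3.
A5: a ninth up reaches B, and 14 semitones makes it B6.
F5 up a major ninth is G6.

B3 D#3 F3 B6 G6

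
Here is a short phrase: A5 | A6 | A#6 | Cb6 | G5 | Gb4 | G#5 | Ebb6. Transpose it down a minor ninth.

A5 -> G#4
A6 -> G#5
A#6 -> G##5
Cb6 -> Bb4
G5 -> F#4
Gb4 -> F3
G#5 -> F##4
Ebb6 -> Db5

G#4 G#5 G##5 Bb4 F#4 F3 F##4 Db5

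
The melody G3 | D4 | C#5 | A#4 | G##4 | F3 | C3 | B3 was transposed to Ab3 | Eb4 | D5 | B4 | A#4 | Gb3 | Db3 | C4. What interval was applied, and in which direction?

up a minor second

Take the first pair: G3 → Ab3. G to A spans 2 letter names, so the interval is some kind of second.
G3 to Ab3 is 1 semitone, which makes it a minor second; the second version is higher, so the direction is up.
Checking another pair — B3 → C4 — gives the same interval.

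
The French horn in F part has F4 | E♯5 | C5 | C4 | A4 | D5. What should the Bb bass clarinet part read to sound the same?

C5 B#5 G5 G4 E5 A5

First find concert pitch: the French horn in F sounds a perfect fifth below written, so F4 E♯5 C5 C4 A4 D5 sounds Bb3 A#4 F4 F3 D4 G4.
Then write for Bb bass clarinet: it sounds a major ninth below written, so the part must be a major ninth above concert.
Bb3 → C5
A#4 → B#5
F4 → G5
F3 → G4
D4 → E5
G4 → A5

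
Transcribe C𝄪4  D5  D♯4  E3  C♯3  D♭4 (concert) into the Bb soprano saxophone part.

D##4 E5 E#4 F#3 D#3 Eb4

The Bb soprano saxophone sounds a major second below written, so the written part must be a major second above concert — transpose each note up.
C##4 becomes D##4
D5 becomes E5
D#4 becomes E#4
E3 becomes F#3
C#3 becomes D#3
Db4 becomes Eb4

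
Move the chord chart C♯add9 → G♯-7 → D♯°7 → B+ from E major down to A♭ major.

Fadd9 C-7 G°7 Eb+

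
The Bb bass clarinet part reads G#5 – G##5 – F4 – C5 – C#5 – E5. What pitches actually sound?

F#4 F##4 Eb3 Bb3 B3 D4

Written C4 on the Bb bass clarinet sounds as Bb2, a major ninth lower; apply that shift to every note.
G#5 → F#4
G##5 → F##4
F4 → Eb3
C5 → Bb3
C#5 → B3
E5 → D4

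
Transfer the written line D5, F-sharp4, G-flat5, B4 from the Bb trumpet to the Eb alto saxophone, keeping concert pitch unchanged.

A5 C#5 Db6 F#5

First find concert pitch: the Bb trumpet sounds a major second below written, so D5 F-sharp4 G-flat5 B4 sounds C5 E4 Fb5 A4.
Then write for Eb alto saxophone: it sounds a major sixth below written, so the part must be a major sixth above concert.
C5 → A5
E4 → C#5
Fb5 → Db6
A4 → F#5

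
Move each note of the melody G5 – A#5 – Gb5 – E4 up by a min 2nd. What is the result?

A minor second up from G5 gives Ab5.
A minor second up from A#5 gives B5.
Gb5 up a minor second is Abb5.
A minor second up from E4 gives F4.

Ab5 B5 Abb5 F4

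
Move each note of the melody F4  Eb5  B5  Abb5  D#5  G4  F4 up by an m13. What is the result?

Db6 Cb7 G7 Fbb7 B6 Eb6 Db6

A minor thirteenth up from F4 gives Db6.
A minor thirteenth up from Eb5 gives Cb7.
A minor thirteenth up from B5 gives G7.
A minor thirteenth up from Abb5 gives Fbb7.
D#5: a thirteenth up reaches B, and 20 semitones makes it B6.
A minor thirteenth up from G4 gives Eb6.
F4 up a minor thirteenth is Db6.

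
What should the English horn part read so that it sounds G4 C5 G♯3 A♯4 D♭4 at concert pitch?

D5 G5 D#4 E#5 Ab4

Written C4 sounds as F3 on the English horn, so concert pitches are written a perfect fifth up.
G4 becomes D5
C5 becomes G5
G#3 becomes D#4
A#4 becomes E#5
Db4 becomes Ab4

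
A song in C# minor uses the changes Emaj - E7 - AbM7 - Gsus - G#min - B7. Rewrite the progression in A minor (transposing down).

Cmaj C7 FbM7 Ebsus Emin G7

C# minor down to A minor is a major third; each chord root moves by that interval while the quality stays the same.
Emaj: root E down a major third → C, giving Cmaj.
E7: root E down a major third → C, giving C7.
AbM7: root Ab down a major third → Fb, giving FbM7.
Gsus: root G down a major third → Eb, giving Ebsus.
G#min: root G# down a major third → E, giving Emin.
B7: root B down a major third → G, giving G7.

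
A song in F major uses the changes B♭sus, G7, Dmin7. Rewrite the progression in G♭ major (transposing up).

Cbsus Ab7 Ebmin7

F major up to G♭ major is a minor second; each chord root moves by that interval while the quality stays the same.
B♭sus: root B♭ up a minor second → Cb, giving Cbsus.
G7: root G up a minor second → Ab, giving Ab7.
Dmin7: root D up a minor second → Eb, giving Ebmin7.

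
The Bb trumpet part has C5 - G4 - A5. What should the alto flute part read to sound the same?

First find concert pitch: the Bb trumpet sounds a major second below written, so C5 G4 A5 sounds Bb4 F4 G5.
Then write for alto flute: it sounds a perfect fourth below written, so the part must be a perfect fourth above concert.
Bb4 → Eb5
F4 → Bb4
G5 → C6

Eb5 Bb4 C6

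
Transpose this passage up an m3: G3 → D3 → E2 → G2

G3 up a minor third is Bb3.
D3 up a minor third is F3.
E2: a third up reaches G, and 3 semitones makes it G2.
G2 up a minor third is Bb2.

Bb3 F3 G2 Bb2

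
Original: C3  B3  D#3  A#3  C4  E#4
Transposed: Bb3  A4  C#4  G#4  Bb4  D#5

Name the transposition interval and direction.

From C3 to Bb3 is 7 letter names — a seventh of some quality.
C3 to Bb3 is 10 semitones, which makes it a minor seventh; the second version is higher, so the direction is up.
Checking another pair — E#4 → D#5 — gives the same interval.

up a minor seventh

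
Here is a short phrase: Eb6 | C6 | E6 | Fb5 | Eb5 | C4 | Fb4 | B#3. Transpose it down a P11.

Bb4 G4 B4 Cb4 Bb3 G2 Cb3 F##2

Eb6 becomes Bb4
C6 becomes G4
E6 becomes B4
Fb5 becomes Cb4
Eb5 becomes Bb3
C4 becomes G2
Fb4 becomes Cb3
B#3 becomes F##2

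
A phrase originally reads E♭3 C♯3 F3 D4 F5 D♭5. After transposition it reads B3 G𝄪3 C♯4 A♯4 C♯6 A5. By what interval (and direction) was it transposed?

up an augmented fifth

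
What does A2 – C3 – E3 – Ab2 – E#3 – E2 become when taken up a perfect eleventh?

D4 F4 A4 Db4 A#4 A3

A2 -> D4
C3 -> F4
E3 -> A4
Ab2 -> Db4
E#3 -> A#4
E2 -> A3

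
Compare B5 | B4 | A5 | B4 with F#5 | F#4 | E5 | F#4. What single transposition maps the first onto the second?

down a perfect fourth

From B5 to F#5 is 4 letter names — a fourth of some quality.
F#5 to B5 is 5 semitones, which makes it a perfect fourth; the second version is lower, so the direction is down.
Checking another pair — B4 → F#4 — gives the same interval.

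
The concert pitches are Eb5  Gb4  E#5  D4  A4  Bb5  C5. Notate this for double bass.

Eb6 Gb5 E#6 D5 A5 Bb6 C6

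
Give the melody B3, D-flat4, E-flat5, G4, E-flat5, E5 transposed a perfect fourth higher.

E4 Gb4 Ab5 C5 Ab5 A5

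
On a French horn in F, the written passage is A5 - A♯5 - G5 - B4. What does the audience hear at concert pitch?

D5 D#5 C5 E4

Written C4 on the French horn in F sounds as F3, a perfect fifth lower; apply that shift to every note.
A5 becomes D5
A#5 becomes D#5
G5 becomes C5
B4 becomes E4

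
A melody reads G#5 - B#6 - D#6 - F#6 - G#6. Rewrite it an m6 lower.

G#5 gives B#4
B#6 gives D##6
D#6 gives F##5
F#6 gives A#5
G#6 gives B#5

B#4 D##6 F##5 A#5 B#5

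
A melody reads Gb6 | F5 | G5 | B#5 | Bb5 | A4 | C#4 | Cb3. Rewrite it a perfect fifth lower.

Cb6 Bb4 C5 E#5 Eb5 D4 F#3 Fb2

Gb6: a fifth down reaches C, and 7 semitones makes it Cb6.
F5: a fifth down reaches B, and 7 semitones makes it Bb4.
G5: a fifth down reaches C, and 7 semitones makes it C5.
B#5 down a perfect fifth is E#5.
Bb5: a fifth down reaches E, and 7 semitones makes it Eb5.
A4 down a perfect fifth is D4.
C#4 down a perfect fifth is F#3.
A perfect fifth down from Cb3 gives Fb2.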